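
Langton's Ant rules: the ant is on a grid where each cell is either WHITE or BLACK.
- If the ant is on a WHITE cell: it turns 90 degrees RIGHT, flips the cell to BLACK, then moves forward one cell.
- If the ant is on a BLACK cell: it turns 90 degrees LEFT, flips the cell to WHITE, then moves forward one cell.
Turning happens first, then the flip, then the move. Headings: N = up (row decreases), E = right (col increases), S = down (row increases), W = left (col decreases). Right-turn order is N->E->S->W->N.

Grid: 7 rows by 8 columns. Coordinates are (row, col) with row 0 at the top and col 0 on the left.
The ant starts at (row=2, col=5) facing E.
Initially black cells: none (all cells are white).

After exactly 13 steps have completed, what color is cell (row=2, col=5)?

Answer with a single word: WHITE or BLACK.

Answer: BLACK

Derivation:
Step 1: on WHITE (2,5): turn R to S, flip to black, move to (3,5). |black|=1
Step 2: on WHITE (3,5): turn R to W, flip to black, move to (3,4). |black|=2
Step 3: on WHITE (3,4): turn R to N, flip to black, move to (2,4). |black|=3
Step 4: on WHITE (2,4): turn R to E, flip to black, move to (2,5). |black|=4
Step 5: on BLACK (2,5): turn L to N, flip to white, move to (1,5). |black|=3
Step 6: on WHITE (1,5): turn R to E, flip to black, move to (1,6). |black|=4
Step 7: on WHITE (1,6): turn R to S, flip to black, move to (2,6). |black|=5
Step 8: on WHITE (2,6): turn R to W, flip to black, move to (2,5). |black|=6
Step 9: on WHITE (2,5): turn R to N, flip to black, move to (1,5). |black|=7
Step 10: on BLACK (1,5): turn L to W, flip to white, move to (1,4). |black|=6
Step 11: on WHITE (1,4): turn R to N, flip to black, move to (0,4). |black|=7
Step 12: on WHITE (0,4): turn R to E, flip to black, move to (0,5). |black|=8
Step 13: on WHITE (0,5): turn R to S, flip to black, move to (1,5). |black|=9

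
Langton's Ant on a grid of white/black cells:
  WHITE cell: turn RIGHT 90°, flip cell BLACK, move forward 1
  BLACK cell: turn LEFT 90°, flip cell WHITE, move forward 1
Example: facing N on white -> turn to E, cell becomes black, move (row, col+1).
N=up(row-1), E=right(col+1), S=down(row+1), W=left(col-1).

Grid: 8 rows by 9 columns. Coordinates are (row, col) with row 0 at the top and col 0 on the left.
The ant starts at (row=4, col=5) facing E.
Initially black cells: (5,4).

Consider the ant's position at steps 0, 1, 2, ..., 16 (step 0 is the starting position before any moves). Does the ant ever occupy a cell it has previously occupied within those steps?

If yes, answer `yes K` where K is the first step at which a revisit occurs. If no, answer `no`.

Answer: yes 6

Derivation:
Step 1: on WHITE (4,5): turn R to S, flip to black, move to (5,5). |black|=2 — new cell
Step 2: on WHITE (5,5): turn R to W, flip to black, move to (5,4). |black|=3 — new cell
Step 3: on BLACK (5,4): turn L to S, flip to white, move to (6,4). |black|=2 — new cell
Step 4: on WHITE (6,4): turn R to W, flip to black, move to (6,3). |black|=3 — new cell
Step 5: on WHITE (6,3): turn R to N, flip to black, move to (5,3). |black|=4 — new cell
Step 6: on WHITE (5,3): turn R to E, flip to black, move to (5,4). |black|=5 — REVISIT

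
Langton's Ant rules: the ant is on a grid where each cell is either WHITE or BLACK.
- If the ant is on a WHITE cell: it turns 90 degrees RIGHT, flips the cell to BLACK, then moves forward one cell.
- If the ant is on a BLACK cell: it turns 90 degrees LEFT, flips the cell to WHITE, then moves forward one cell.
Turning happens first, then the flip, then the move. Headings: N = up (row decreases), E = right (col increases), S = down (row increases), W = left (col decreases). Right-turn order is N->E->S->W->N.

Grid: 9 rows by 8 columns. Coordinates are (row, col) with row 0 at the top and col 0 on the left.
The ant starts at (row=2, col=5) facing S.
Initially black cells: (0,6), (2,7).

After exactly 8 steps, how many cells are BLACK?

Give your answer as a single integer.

Step 1: on WHITE (2,5): turn R to W, flip to black, move to (2,4). |black|=3
Step 2: on WHITE (2,4): turn R to N, flip to black, move to (1,4). |black|=4
Step 3: on WHITE (1,4): turn R to E, flip to black, move to (1,5). |black|=5
Step 4: on WHITE (1,5): turn R to S, flip to black, move to (2,5). |black|=6
Step 5: on BLACK (2,5): turn L to E, flip to white, move to (2,6). |black|=5
Step 6: on WHITE (2,6): turn R to S, flip to black, move to (3,6). |black|=6
Step 7: on WHITE (3,6): turn R to W, flip to black, move to (3,5). |black|=7
Step 8: on WHITE (3,5): turn R to N, flip to black, move to (2,5). |black|=8

Answer: 8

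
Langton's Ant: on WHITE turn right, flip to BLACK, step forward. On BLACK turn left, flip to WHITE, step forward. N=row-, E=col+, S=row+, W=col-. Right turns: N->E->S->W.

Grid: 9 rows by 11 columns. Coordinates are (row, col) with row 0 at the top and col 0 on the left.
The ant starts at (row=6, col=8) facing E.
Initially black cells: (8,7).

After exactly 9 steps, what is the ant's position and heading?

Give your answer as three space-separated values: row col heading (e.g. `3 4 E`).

Step 1: on WHITE (6,8): turn R to S, flip to black, move to (7,8). |black|=2
Step 2: on WHITE (7,8): turn R to W, flip to black, move to (7,7). |black|=3
Step 3: on WHITE (7,7): turn R to N, flip to black, move to (6,7). |black|=4
Step 4: on WHITE (6,7): turn R to E, flip to black, move to (6,8). |black|=5
Step 5: on BLACK (6,8): turn L to N, flip to white, move to (5,8). |black|=4
Step 6: on WHITE (5,8): turn R to E, flip to black, move to (5,9). |black|=5
Step 7: on WHITE (5,9): turn R to S, flip to black, move to (6,9). |black|=6
Step 8: on WHITE (6,9): turn R to W, flip to black, move to (6,8). |black|=7
Step 9: on WHITE (6,8): turn R to N, flip to black, move to (5,8). |black|=8

Answer: 5 8 N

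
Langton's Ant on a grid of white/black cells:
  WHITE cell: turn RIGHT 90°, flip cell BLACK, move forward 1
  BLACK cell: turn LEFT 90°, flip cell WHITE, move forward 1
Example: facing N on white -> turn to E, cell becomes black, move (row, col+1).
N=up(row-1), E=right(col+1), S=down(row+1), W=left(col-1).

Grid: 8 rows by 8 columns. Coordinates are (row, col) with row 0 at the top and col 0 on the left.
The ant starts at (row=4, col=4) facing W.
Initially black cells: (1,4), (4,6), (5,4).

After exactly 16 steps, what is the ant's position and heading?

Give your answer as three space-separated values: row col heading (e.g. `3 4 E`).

Step 1: on WHITE (4,4): turn R to N, flip to black, move to (3,4). |black|=4
Step 2: on WHITE (3,4): turn R to E, flip to black, move to (3,5). |black|=5
Step 3: on WHITE (3,5): turn R to S, flip to black, move to (4,5). |black|=6
Step 4: on WHITE (4,5): turn R to W, flip to black, move to (4,4). |black|=7
Step 5: on BLACK (4,4): turn L to S, flip to white, move to (5,4). |black|=6
Step 6: on BLACK (5,4): turn L to E, flip to white, move to (5,5). |black|=5
Step 7: on WHITE (5,5): turn R to S, flip to black, move to (6,5). |black|=6
Step 8: on WHITE (6,5): turn R to W, flip to black, move to (6,4). |black|=7
Step 9: on WHITE (6,4): turn R to N, flip to black, move to (5,4). |black|=8
Step 10: on WHITE (5,4): turn R to E, flip to black, move to (5,5). |black|=9
Step 11: on BLACK (5,5): turn L to N, flip to white, move to (4,5). |black|=8
Step 12: on BLACK (4,5): turn L to W, flip to white, move to (4,4). |black|=7
Step 13: on WHITE (4,4): turn R to N, flip to black, move to (3,4). |black|=8
Step 14: on BLACK (3,4): turn L to W, flip to white, move to (3,3). |black|=7
Step 15: on WHITE (3,3): turn R to N, flip to black, move to (2,3). |black|=8
Step 16: on WHITE (2,3): turn R to E, flip to black, move to (2,4). |black|=9

Answer: 2 4 E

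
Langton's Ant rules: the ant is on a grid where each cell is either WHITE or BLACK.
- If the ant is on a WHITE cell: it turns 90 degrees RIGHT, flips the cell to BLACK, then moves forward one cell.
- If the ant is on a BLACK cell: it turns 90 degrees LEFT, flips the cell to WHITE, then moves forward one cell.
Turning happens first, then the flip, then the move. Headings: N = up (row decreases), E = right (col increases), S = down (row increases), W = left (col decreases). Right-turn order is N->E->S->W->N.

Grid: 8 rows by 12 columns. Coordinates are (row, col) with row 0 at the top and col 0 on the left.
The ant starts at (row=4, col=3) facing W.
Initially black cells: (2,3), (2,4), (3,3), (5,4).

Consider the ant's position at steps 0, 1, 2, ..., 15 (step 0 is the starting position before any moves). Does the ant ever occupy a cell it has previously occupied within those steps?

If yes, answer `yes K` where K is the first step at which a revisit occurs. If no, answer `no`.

Answer: yes 11

Derivation:
Step 1: on WHITE (4,3): turn R to N, flip to black, move to (3,3). |black|=5 — new cell
Step 2: on BLACK (3,3): turn L to W, flip to white, move to (3,2). |black|=4 — new cell
Step 3: on WHITE (3,2): turn R to N, flip to black, move to (2,2). |black|=5 — new cell
Step 4: on WHITE (2,2): turn R to E, flip to black, move to (2,3). |black|=6 — new cell
Step 5: on BLACK (2,3): turn L to N, flip to white, move to (1,3). |black|=5 — new cell
Step 6: on WHITE (1,3): turn R to E, flip to black, move to (1,4). |black|=6 — new cell
Step 7: on WHITE (1,4): turn R to S, flip to black, move to (2,4). |black|=7 — new cell
Step 8: on BLACK (2,4): turn L to E, flip to white, move to (2,5). |black|=6 — new cell
Step 9: on WHITE (2,5): turn R to S, flip to black, move to (3,5). |black|=7 — new cell
Step 10: on WHITE (3,5): turn R to W, flip to black, move to (3,4). |black|=8 — new cell
Step 11: on WHITE (3,4): turn R to N, flip to black, move to (2,4). |black|=9 — REVISIT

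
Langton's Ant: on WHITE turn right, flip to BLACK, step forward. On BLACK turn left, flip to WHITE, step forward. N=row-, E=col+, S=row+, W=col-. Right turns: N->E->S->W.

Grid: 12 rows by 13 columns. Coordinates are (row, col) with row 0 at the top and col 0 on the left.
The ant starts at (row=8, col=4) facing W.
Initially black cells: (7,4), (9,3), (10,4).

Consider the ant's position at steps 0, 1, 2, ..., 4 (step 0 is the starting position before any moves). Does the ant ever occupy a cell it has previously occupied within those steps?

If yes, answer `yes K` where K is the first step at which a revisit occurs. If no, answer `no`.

Step 1: on WHITE (8,4): turn R to N, flip to black, move to (7,4). |black|=4 — new cell
Step 2: on BLACK (7,4): turn L to W, flip to white, move to (7,3). |black|=3 — new cell
Step 3: on WHITE (7,3): turn R to N, flip to black, move to (6,3). |black|=4 — new cell
Step 4: on WHITE (6,3): turn R to E, flip to black, move to (6,4). |black|=5 — new cell
No revisit within 4 steps.

Answer: no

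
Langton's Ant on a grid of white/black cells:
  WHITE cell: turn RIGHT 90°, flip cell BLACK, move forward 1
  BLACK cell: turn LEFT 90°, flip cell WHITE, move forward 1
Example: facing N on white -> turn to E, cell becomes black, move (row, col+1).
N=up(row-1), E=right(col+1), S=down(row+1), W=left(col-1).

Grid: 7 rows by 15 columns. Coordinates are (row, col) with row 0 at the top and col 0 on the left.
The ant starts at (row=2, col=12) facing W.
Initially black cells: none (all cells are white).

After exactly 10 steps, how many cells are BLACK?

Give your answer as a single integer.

Answer: 6

Derivation:
Step 1: on WHITE (2,12): turn R to N, flip to black, move to (1,12). |black|=1
Step 2: on WHITE (1,12): turn R to E, flip to black, move to (1,13). |black|=2
Step 3: on WHITE (1,13): turn R to S, flip to black, move to (2,13). |black|=3
Step 4: on WHITE (2,13): turn R to W, flip to black, move to (2,12). |black|=4
Step 5: on BLACK (2,12): turn L to S, flip to white, move to (3,12). |black|=3
Step 6: on WHITE (3,12): turn R to W, flip to black, move to (3,11). |black|=4
Step 7: on WHITE (3,11): turn R to N, flip to black, move to (2,11). |black|=5
Step 8: on WHITE (2,11): turn R to E, flip to black, move to (2,12). |black|=6
Step 9: on WHITE (2,12): turn R to S, flip to black, move to (3,12). |black|=7
Step 10: on BLACK (3,12): turn L to E, flip to white, move to (3,13). |black|=6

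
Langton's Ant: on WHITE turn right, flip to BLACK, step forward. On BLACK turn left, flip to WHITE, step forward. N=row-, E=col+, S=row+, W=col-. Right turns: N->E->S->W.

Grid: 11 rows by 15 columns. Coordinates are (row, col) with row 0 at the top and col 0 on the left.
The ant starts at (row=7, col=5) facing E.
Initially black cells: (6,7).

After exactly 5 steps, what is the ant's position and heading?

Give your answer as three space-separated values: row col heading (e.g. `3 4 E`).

Step 1: on WHITE (7,5): turn R to S, flip to black, move to (8,5). |black|=2
Step 2: on WHITE (8,5): turn R to W, flip to black, move to (8,4). |black|=3
Step 3: on WHITE (8,4): turn R to N, flip to black, move to (7,4). |black|=4
Step 4: on WHITE (7,4): turn R to E, flip to black, move to (7,5). |black|=5
Step 5: on BLACK (7,5): turn L to N, flip to white, move to (6,5). |black|=4

Answer: 6 5 N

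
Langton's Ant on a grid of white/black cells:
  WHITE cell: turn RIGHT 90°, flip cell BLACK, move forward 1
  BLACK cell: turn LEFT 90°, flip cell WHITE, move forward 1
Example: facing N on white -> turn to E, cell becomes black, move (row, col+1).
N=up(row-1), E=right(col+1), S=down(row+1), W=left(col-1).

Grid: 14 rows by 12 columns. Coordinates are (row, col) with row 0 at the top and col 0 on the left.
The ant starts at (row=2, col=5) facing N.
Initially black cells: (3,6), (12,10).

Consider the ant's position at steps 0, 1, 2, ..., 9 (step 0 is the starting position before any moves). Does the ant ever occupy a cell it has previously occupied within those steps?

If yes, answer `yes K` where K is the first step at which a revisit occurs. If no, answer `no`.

Step 1: on WHITE (2,5): turn R to E, flip to black, move to (2,6). |black|=3 — new cell
Step 2: on WHITE (2,6): turn R to S, flip to black, move to (3,6). |black|=4 — new cell
Step 3: on BLACK (3,6): turn L to E, flip to white, move to (3,7). |black|=3 — new cell
Step 4: on WHITE (3,7): turn R to S, flip to black, move to (4,7). |black|=4 — new cell
Step 5: on WHITE (4,7): turn R to W, flip to black, move to (4,6). |black|=5 — new cell
Step 6: on WHITE (4,6): turn R to N, flip to black, move to (3,6). |black|=6 — REVISIT

Answer: yes 6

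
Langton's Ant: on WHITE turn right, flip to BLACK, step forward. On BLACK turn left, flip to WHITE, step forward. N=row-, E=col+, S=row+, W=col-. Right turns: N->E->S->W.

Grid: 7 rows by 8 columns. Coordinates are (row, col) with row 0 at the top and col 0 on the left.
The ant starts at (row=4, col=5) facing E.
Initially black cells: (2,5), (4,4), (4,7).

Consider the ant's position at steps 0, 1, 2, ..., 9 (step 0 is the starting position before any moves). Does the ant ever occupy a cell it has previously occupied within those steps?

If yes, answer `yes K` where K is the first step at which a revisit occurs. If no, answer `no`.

Step 1: on WHITE (4,5): turn R to S, flip to black, move to (5,5). |black|=4 — new cell
Step 2: on WHITE (5,5): turn R to W, flip to black, move to (5,4). |black|=5 — new cell
Step 3: on WHITE (5,4): turn R to N, flip to black, move to (4,4). |black|=6 — new cell
Step 4: on BLACK (4,4): turn L to W, flip to white, move to (4,3). |black|=5 — new cell
Step 5: on WHITE (4,3): turn R to N, flip to black, move to (3,3). |black|=6 — new cell
Step 6: on WHITE (3,3): turn R to E, flip to black, move to (3,4). |black|=7 — new cell
Step 7: on WHITE (3,4): turn R to S, flip to black, move to (4,4). |black|=8 — REVISIT

Answer: yes 7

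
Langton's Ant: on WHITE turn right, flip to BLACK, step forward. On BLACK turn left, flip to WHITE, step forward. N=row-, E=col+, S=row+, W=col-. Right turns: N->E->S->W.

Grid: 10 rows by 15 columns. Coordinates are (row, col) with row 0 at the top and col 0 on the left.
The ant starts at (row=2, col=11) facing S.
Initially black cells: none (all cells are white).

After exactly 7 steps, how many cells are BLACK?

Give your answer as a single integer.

Answer: 5

Derivation:
Step 1: on WHITE (2,11): turn R to W, flip to black, move to (2,10). |black|=1
Step 2: on WHITE (2,10): turn R to N, flip to black, move to (1,10). |black|=2
Step 3: on WHITE (1,10): turn R to E, flip to black, move to (1,11). |black|=3
Step 4: on WHITE (1,11): turn R to S, flip to black, move to (2,11). |black|=4
Step 5: on BLACK (2,11): turn L to E, flip to white, move to (2,12). |black|=3
Step 6: on WHITE (2,12): turn R to S, flip to black, move to (3,12). |black|=4
Step 7: on WHITE (3,12): turn R to W, flip to black, move to (3,11). |black|=5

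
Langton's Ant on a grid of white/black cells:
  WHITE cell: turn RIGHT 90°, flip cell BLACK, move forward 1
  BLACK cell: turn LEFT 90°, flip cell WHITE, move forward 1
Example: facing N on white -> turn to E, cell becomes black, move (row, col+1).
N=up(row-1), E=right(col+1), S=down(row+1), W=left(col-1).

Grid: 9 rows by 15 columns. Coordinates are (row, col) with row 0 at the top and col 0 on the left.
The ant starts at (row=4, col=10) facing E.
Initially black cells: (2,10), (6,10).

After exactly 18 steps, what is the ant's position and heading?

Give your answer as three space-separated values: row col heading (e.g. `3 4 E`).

Step 1: on WHITE (4,10): turn R to S, flip to black, move to (5,10). |black|=3
Step 2: on WHITE (5,10): turn R to W, flip to black, move to (5,9). |black|=4
Step 3: on WHITE (5,9): turn R to N, flip to black, move to (4,9). |black|=5
Step 4: on WHITE (4,9): turn R to E, flip to black, move to (4,10). |black|=6
Step 5: on BLACK (4,10): turn L to N, flip to white, move to (3,10). |black|=5
Step 6: on WHITE (3,10): turn R to E, flip to black, move to (3,11). |black|=6
Step 7: on WHITE (3,11): turn R to S, flip to black, move to (4,11). |black|=7
Step 8: on WHITE (4,11): turn R to W, flip to black, move to (4,10). |black|=8
Step 9: on WHITE (4,10): turn R to N, flip to black, move to (3,10). |black|=9
Step 10: on BLACK (3,10): turn L to W, flip to white, move to (3,9). |black|=8
Step 11: on WHITE (3,9): turn R to N, flip to black, move to (2,9). |black|=9
Step 12: on WHITE (2,9): turn R to E, flip to black, move to (2,10). |black|=10
Step 13: on BLACK (2,10): turn L to N, flip to white, move to (1,10). |black|=9
Step 14: on WHITE (1,10): turn R to E, flip to black, move to (1,11). |black|=10
Step 15: on WHITE (1,11): turn R to S, flip to black, move to (2,11). |black|=11
Step 16: on WHITE (2,11): turn R to W, flip to black, move to (2,10). |black|=12
Step 17: on WHITE (2,10): turn R to N, flip to black, move to (1,10). |black|=13
Step 18: on BLACK (1,10): turn L to W, flip to white, move to (1,9). |black|=12

Answer: 1 9 W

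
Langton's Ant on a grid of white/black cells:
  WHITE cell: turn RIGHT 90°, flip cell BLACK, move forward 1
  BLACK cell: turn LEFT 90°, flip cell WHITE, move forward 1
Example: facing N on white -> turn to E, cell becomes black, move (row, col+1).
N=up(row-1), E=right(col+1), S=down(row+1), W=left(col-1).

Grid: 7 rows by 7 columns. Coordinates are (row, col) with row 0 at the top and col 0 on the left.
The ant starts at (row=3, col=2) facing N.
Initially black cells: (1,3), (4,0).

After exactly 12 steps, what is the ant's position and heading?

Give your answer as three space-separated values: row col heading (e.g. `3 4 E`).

Answer: 5 0 S

Derivation:
Step 1: on WHITE (3,2): turn R to E, flip to black, move to (3,3). |black|=3
Step 2: on WHITE (3,3): turn R to S, flip to black, move to (4,3). |black|=4
Step 3: on WHITE (4,3): turn R to W, flip to black, move to (4,2). |black|=5
Step 4: on WHITE (4,2): turn R to N, flip to black, move to (3,2). |black|=6
Step 5: on BLACK (3,2): turn L to W, flip to white, move to (3,1). |black|=5
Step 6: on WHITE (3,1): turn R to N, flip to black, move to (2,1). |black|=6
Step 7: on WHITE (2,1): turn R to E, flip to black, move to (2,2). |black|=7
Step 8: on WHITE (2,2): turn R to S, flip to black, move to (3,2). |black|=8
Step 9: on WHITE (3,2): turn R to W, flip to black, move to (3,1). |black|=9
Step 10: on BLACK (3,1): turn L to S, flip to white, move to (4,1). |black|=8
Step 11: on WHITE (4,1): turn R to W, flip to black, move to (4,0). |black|=9
Step 12: on BLACK (4,0): turn L to S, flip to white, move to (5,0). |black|=8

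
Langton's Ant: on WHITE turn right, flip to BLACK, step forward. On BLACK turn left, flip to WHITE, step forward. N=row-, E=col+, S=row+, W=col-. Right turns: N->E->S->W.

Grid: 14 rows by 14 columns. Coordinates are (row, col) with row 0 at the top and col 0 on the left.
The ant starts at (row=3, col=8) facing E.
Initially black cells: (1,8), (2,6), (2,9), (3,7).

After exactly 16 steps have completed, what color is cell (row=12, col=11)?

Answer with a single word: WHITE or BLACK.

Answer: WHITE

Derivation:
Step 1: on WHITE (3,8): turn R to S, flip to black, move to (4,8). |black|=5
Step 2: on WHITE (4,8): turn R to W, flip to black, move to (4,7). |black|=6
Step 3: on WHITE (4,7): turn R to N, flip to black, move to (3,7). |black|=7
Step 4: on BLACK (3,7): turn L to W, flip to white, move to (3,6). |black|=6
Step 5: on WHITE (3,6): turn R to N, flip to black, move to (2,6). |black|=7
Step 6: on BLACK (2,6): turn L to W, flip to white, move to (2,5). |black|=6
Step 7: on WHITE (2,5): turn R to N, flip to black, move to (1,5). |black|=7
Step 8: on WHITE (1,5): turn R to E, flip to black, move to (1,6). |black|=8
Step 9: on WHITE (1,6): turn R to S, flip to black, move to (2,6). |black|=9
Step 10: on WHITE (2,6): turn R to W, flip to black, move to (2,5). |black|=10
Step 11: on BLACK (2,5): turn L to S, flip to white, move to (3,5). |black|=9
Step 12: on WHITE (3,5): turn R to W, flip to black, move to (3,4). |black|=10
Step 13: on WHITE (3,4): turn R to N, flip to black, move to (2,4). |black|=11
Step 14: on WHITE (2,4): turn R to E, flip to black, move to (2,5). |black|=12
Step 15: on WHITE (2,5): turn R to S, flip to black, move to (3,5). |black|=13
Step 16: on BLACK (3,5): turn L to E, flip to white, move to (3,6). |black|=12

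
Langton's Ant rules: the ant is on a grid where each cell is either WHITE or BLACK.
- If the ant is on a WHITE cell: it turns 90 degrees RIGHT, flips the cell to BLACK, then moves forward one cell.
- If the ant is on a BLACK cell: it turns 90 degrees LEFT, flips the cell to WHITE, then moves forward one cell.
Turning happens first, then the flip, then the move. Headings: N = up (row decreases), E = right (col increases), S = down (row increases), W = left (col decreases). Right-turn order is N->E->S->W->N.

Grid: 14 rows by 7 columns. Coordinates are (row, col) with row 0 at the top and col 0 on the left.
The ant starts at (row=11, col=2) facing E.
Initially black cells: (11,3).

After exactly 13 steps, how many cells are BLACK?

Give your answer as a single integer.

Answer: 8

Derivation:
Step 1: on WHITE (11,2): turn R to S, flip to black, move to (12,2). |black|=2
Step 2: on WHITE (12,2): turn R to W, flip to black, move to (12,1). |black|=3
Step 3: on WHITE (12,1): turn R to N, flip to black, move to (11,1). |black|=4
Step 4: on WHITE (11,1): turn R to E, flip to black, move to (11,2). |black|=5
Step 5: on BLACK (11,2): turn L to N, flip to white, move to (10,2). |black|=4
Step 6: on WHITE (10,2): turn R to E, flip to black, move to (10,3). |black|=5
Step 7: on WHITE (10,3): turn R to S, flip to black, move to (11,3). |black|=6
Step 8: on BLACK (11,3): turn L to E, flip to white, move to (11,4). |black|=5
Step 9: on WHITE (11,4): turn R to S, flip to black, move to (12,4). |black|=6
Step 10: on WHITE (12,4): turn R to W, flip to black, move to (12,3). |black|=7
Step 11: on WHITE (12,3): turn R to N, flip to black, move to (11,3). |black|=8
Step 12: on WHITE (11,3): turn R to E, flip to black, move to (11,4). |black|=9
Step 13: on BLACK (11,4): turn L to N, flip to white, move to (10,4). |black|=8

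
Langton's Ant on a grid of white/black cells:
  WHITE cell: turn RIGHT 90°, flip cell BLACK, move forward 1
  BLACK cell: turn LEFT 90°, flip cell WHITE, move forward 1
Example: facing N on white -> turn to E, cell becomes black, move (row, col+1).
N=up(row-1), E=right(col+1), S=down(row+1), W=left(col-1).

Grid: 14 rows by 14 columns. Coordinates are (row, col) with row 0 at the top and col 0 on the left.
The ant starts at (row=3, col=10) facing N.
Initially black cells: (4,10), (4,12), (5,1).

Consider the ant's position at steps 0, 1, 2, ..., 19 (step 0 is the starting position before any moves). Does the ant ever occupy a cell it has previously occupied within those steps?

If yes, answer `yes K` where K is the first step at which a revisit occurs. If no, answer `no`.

Answer: yes 7

Derivation:
Step 1: on WHITE (3,10): turn R to E, flip to black, move to (3,11). |black|=4 — new cell
Step 2: on WHITE (3,11): turn R to S, flip to black, move to (4,11). |black|=5 — new cell
Step 3: on WHITE (4,11): turn R to W, flip to black, move to (4,10). |black|=6 — new cell
Step 4: on BLACK (4,10): turn L to S, flip to white, move to (5,10). |black|=5 — new cell
Step 5: on WHITE (5,10): turn R to W, flip to black, move to (5,9). |black|=6 — new cell
Step 6: on WHITE (5,9): turn R to N, flip to black, move to (4,9). |black|=7 — new cell
Step 7: on WHITE (4,9): turn R to E, flip to black, move to (4,10). |black|=8 — REVISIT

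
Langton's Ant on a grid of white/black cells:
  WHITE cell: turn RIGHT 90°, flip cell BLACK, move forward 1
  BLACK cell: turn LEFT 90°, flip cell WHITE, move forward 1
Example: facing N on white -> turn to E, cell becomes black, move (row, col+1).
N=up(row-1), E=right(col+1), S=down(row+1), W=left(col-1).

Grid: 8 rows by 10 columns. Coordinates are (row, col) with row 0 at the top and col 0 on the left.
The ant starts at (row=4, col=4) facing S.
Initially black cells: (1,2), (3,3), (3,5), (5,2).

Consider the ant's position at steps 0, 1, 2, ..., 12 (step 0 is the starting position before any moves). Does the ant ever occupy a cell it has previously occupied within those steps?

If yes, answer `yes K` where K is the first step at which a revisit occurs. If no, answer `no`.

Answer: yes 6

Derivation:
Step 1: on WHITE (4,4): turn R to W, flip to black, move to (4,3). |black|=5 — new cell
Step 2: on WHITE (4,3): turn R to N, flip to black, move to (3,3). |black|=6 — new cell
Step 3: on BLACK (3,3): turn L to W, flip to white, move to (3,2). |black|=5 — new cell
Step 4: on WHITE (3,2): turn R to N, flip to black, move to (2,2). |black|=6 — new cell
Step 5: on WHITE (2,2): turn R to E, flip to black, move to (2,3). |black|=7 — new cell
Step 6: on WHITE (2,3): turn R to S, flip to black, move to (3,3). |black|=8 — REVISIT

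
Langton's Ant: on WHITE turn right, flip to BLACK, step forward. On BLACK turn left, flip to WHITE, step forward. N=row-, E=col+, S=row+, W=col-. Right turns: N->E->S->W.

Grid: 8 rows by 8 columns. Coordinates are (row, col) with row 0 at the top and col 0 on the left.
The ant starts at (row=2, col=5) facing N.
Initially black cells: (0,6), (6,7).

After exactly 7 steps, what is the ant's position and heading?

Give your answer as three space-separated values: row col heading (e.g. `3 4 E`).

Answer: 1 5 E

Derivation:
Step 1: on WHITE (2,5): turn R to E, flip to black, move to (2,6). |black|=3
Step 2: on WHITE (2,6): turn R to S, flip to black, move to (3,6). |black|=4
Step 3: on WHITE (3,6): turn R to W, flip to black, move to (3,5). |black|=5
Step 4: on WHITE (3,5): turn R to N, flip to black, move to (2,5). |black|=6
Step 5: on BLACK (2,5): turn L to W, flip to white, move to (2,4). |black|=5
Step 6: on WHITE (2,4): turn R to N, flip to black, move to (1,4). |black|=6
Step 7: on WHITE (1,4): turn R to E, flip to black, move to (1,5). |black|=7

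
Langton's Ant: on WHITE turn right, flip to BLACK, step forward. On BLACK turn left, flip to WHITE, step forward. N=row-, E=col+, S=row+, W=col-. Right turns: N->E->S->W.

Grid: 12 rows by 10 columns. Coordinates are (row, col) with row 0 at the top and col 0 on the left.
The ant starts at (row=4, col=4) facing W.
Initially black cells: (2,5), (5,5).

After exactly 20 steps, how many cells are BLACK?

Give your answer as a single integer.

Step 1: on WHITE (4,4): turn R to N, flip to black, move to (3,4). |black|=3
Step 2: on WHITE (3,4): turn R to E, flip to black, move to (3,5). |black|=4
Step 3: on WHITE (3,5): turn R to S, flip to black, move to (4,5). |black|=5
Step 4: on WHITE (4,5): turn R to W, flip to black, move to (4,4). |black|=6
Step 5: on BLACK (4,4): turn L to S, flip to white, move to (5,4). |black|=5
Step 6: on WHITE (5,4): turn R to W, flip to black, move to (5,3). |black|=6
Step 7: on WHITE (5,3): turn R to N, flip to black, move to (4,3). |black|=7
Step 8: on WHITE (4,3): turn R to E, flip to black, move to (4,4). |black|=8
Step 9: on WHITE (4,4): turn R to S, flip to black, move to (5,4). |black|=9
Step 10: on BLACK (5,4): turn L to E, flip to white, move to (5,5). |black|=8
Step 11: on BLACK (5,5): turn L to N, flip to white, move to (4,5). |black|=7
Step 12: on BLACK (4,5): turn L to W, flip to white, move to (4,4). |black|=6
Step 13: on BLACK (4,4): turn L to S, flip to white, move to (5,4). |black|=5
Step 14: on WHITE (5,4): turn R to W, flip to black, move to (5,3). |black|=6
Step 15: on BLACK (5,3): turn L to S, flip to white, move to (6,3). |black|=5
Step 16: on WHITE (6,3): turn R to W, flip to black, move to (6,2). |black|=6
Step 17: on WHITE (6,2): turn R to N, flip to black, move to (5,2). |black|=7
Step 18: on WHITE (5,2): turn R to E, flip to black, move to (5,3). |black|=8
Step 19: on WHITE (5,3): turn R to S, flip to black, move to (6,3). |black|=9
Step 20: on BLACK (6,3): turn L to E, flip to white, move to (6,4). |black|=8

Answer: 8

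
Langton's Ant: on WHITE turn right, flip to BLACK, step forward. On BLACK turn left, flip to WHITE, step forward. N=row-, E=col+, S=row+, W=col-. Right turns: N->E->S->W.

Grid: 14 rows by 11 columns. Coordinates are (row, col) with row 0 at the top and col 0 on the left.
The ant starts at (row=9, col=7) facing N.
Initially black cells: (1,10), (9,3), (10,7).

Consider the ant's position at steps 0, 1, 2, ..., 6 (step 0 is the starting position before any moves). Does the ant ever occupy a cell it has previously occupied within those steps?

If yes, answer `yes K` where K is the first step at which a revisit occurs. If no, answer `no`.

Answer: no

Derivation:
Step 1: on WHITE (9,7): turn R to E, flip to black, move to (9,8). |black|=4 — new cell
Step 2: on WHITE (9,8): turn R to S, flip to black, move to (10,8). |black|=5 — new cell
Step 3: on WHITE (10,8): turn R to W, flip to black, move to (10,7). |black|=6 — new cell
Step 4: on BLACK (10,7): turn L to S, flip to white, move to (11,7). |black|=5 — new cell
Step 5: on WHITE (11,7): turn R to W, flip to black, move to (11,6). |black|=6 — new cell
Step 6: on WHITE (11,6): turn R to N, flip to black, move to (10,6). |black|=7 — new cell
No revisit within 6 steps.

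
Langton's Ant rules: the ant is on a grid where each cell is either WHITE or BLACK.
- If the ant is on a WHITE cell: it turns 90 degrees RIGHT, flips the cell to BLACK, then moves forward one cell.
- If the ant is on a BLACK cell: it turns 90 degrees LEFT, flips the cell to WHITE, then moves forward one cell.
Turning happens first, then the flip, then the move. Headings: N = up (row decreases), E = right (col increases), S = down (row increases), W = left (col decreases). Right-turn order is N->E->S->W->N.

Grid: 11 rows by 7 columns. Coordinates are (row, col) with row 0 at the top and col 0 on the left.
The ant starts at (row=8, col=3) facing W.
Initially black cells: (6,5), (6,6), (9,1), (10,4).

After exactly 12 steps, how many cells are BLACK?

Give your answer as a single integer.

Answer: 10

Derivation:
Step 1: on WHITE (8,3): turn R to N, flip to black, move to (7,3). |black|=5
Step 2: on WHITE (7,3): turn R to E, flip to black, move to (7,4). |black|=6
Step 3: on WHITE (7,4): turn R to S, flip to black, move to (8,4). |black|=7
Step 4: on WHITE (8,4): turn R to W, flip to black, move to (8,3). |black|=8
Step 5: on BLACK (8,3): turn L to S, flip to white, move to (9,3). |black|=7
Step 6: on WHITE (9,3): turn R to W, flip to black, move to (9,2). |black|=8
Step 7: on WHITE (9,2): turn R to N, flip to black, move to (8,2). |black|=9
Step 8: on WHITE (8,2): turn R to E, flip to black, move to (8,3). |black|=10
Step 9: on WHITE (8,3): turn R to S, flip to black, move to (9,3). |black|=11
Step 10: on BLACK (9,3): turn L to E, flip to white, move to (9,4). |black|=10
Step 11: on WHITE (9,4): turn R to S, flip to black, move to (10,4). |black|=11
Step 12: on BLACK (10,4): turn L to E, flip to white, move to (10,5). |black|=10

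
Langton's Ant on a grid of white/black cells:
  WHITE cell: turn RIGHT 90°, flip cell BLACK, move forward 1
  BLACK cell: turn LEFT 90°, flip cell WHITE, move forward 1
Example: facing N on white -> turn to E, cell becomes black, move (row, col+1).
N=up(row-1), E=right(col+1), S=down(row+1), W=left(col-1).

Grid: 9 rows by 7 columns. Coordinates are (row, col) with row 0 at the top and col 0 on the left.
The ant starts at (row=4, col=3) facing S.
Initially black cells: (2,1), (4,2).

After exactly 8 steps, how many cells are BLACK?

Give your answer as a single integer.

Step 1: on WHITE (4,3): turn R to W, flip to black, move to (4,2). |black|=3
Step 2: on BLACK (4,2): turn L to S, flip to white, move to (5,2). |black|=2
Step 3: on WHITE (5,2): turn R to W, flip to black, move to (5,1). |black|=3
Step 4: on WHITE (5,1): turn R to N, flip to black, move to (4,1). |black|=4
Step 5: on WHITE (4,1): turn R to E, flip to black, move to (4,2). |black|=5
Step 6: on WHITE (4,2): turn R to S, flip to black, move to (5,2). |black|=6
Step 7: on BLACK (5,2): turn L to E, flip to white, move to (5,3). |black|=5
Step 8: on WHITE (5,3): turn R to S, flip to black, move to (6,3). |black|=6

Answer: 6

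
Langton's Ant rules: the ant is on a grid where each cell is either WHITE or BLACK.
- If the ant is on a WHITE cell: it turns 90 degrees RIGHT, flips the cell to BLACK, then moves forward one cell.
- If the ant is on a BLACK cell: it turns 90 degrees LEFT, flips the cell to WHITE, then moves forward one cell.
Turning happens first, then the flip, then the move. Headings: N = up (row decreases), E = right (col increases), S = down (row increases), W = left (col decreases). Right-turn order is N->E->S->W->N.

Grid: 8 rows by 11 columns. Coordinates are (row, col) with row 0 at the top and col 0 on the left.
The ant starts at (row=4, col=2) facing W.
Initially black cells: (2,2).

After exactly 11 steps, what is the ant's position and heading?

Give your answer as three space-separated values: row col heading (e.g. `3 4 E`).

Answer: 6 3 S

Derivation:
Step 1: on WHITE (4,2): turn R to N, flip to black, move to (3,2). |black|=2
Step 2: on WHITE (3,2): turn R to E, flip to black, move to (3,3). |black|=3
Step 3: on WHITE (3,3): turn R to S, flip to black, move to (4,3). |black|=4
Step 4: on WHITE (4,3): turn R to W, flip to black, move to (4,2). |black|=5
Step 5: on BLACK (4,2): turn L to S, flip to white, move to (5,2). |black|=4
Step 6: on WHITE (5,2): turn R to W, flip to black, move to (5,1). |black|=5
Step 7: on WHITE (5,1): turn R to N, flip to black, move to (4,1). |black|=6
Step 8: on WHITE (4,1): turn R to E, flip to black, move to (4,2). |black|=7
Step 9: on WHITE (4,2): turn R to S, flip to black, move to (5,2). |black|=8
Step 10: on BLACK (5,2): turn L to E, flip to white, move to (5,3). |black|=7
Step 11: on WHITE (5,3): turn R to S, flip to black, move to (6,3). |black|=8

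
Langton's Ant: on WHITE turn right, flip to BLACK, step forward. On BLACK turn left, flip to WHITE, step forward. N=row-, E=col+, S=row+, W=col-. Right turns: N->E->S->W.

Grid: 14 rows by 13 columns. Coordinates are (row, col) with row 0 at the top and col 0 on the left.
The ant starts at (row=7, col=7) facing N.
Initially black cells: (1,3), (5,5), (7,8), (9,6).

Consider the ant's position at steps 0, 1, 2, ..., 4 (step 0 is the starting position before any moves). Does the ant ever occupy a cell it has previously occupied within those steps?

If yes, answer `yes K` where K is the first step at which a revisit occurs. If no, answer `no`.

Answer: no

Derivation:
Step 1: on WHITE (7,7): turn R to E, flip to black, move to (7,8). |black|=5 — new cell
Step 2: on BLACK (7,8): turn L to N, flip to white, move to (6,8). |black|=4 — new cell
Step 3: on WHITE (6,8): turn R to E, flip to black, move to (6,9). |black|=5 — new cell
Step 4: on WHITE (6,9): turn R to S, flip to black, move to (7,9). |black|=6 — new cell
No revisit within 4 steps.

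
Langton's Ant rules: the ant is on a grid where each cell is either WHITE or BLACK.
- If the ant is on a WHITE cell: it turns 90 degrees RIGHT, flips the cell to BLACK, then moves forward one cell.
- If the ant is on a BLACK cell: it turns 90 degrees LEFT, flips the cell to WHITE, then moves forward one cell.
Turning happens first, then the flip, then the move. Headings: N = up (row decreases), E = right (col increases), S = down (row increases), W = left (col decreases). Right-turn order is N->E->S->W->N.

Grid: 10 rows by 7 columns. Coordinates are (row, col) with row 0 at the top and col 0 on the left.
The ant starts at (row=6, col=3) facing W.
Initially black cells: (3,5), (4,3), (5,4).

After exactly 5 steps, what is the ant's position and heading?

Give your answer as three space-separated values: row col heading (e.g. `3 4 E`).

Step 1: on WHITE (6,3): turn R to N, flip to black, move to (5,3). |black|=4
Step 2: on WHITE (5,3): turn R to E, flip to black, move to (5,4). |black|=5
Step 3: on BLACK (5,4): turn L to N, flip to white, move to (4,4). |black|=4
Step 4: on WHITE (4,4): turn R to E, flip to black, move to (4,5). |black|=5
Step 5: on WHITE (4,5): turn R to S, flip to black, move to (5,5). |black|=6

Answer: 5 5 S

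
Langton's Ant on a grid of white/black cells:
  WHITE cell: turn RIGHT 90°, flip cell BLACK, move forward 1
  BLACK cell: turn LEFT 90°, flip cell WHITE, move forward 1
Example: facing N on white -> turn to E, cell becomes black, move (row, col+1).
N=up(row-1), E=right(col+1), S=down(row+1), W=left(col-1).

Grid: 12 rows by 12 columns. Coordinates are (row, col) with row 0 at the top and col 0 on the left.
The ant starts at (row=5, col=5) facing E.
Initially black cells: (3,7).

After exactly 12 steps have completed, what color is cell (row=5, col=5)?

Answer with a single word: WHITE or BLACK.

Answer: BLACK

Derivation:
Step 1: on WHITE (5,5): turn R to S, flip to black, move to (6,5). |black|=2
Step 2: on WHITE (6,5): turn R to W, flip to black, move to (6,4). |black|=3
Step 3: on WHITE (6,4): turn R to N, flip to black, move to (5,4). |black|=4
Step 4: on WHITE (5,4): turn R to E, flip to black, move to (5,5). |black|=5
Step 5: on BLACK (5,5): turn L to N, flip to white, move to (4,5). |black|=4
Step 6: on WHITE (4,5): turn R to E, flip to black, move to (4,6). |black|=5
Step 7: on WHITE (4,6): turn R to S, flip to black, move to (5,6). |black|=6
Step 8: on WHITE (5,6): turn R to W, flip to black, move to (5,5). |black|=7
Step 9: on WHITE (5,5): turn R to N, flip to black, move to (4,5). |black|=8
Step 10: on BLACK (4,5): turn L to W, flip to white, move to (4,4). |black|=7
Step 11: on WHITE (4,4): turn R to N, flip to black, move to (3,4). |black|=8
Step 12: on WHITE (3,4): turn R to E, flip to black, move to (3,5). |black|=9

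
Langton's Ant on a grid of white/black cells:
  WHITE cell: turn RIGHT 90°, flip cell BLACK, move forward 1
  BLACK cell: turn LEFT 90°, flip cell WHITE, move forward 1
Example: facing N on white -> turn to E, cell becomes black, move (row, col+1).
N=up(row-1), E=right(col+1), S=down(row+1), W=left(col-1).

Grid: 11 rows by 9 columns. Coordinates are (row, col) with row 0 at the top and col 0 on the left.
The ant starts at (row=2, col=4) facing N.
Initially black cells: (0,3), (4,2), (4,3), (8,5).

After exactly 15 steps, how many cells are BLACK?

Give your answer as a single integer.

Answer: 13

Derivation:
Step 1: on WHITE (2,4): turn R to E, flip to black, move to (2,5). |black|=5
Step 2: on WHITE (2,5): turn R to S, flip to black, move to (3,5). |black|=6
Step 3: on WHITE (3,5): turn R to W, flip to black, move to (3,4). |black|=7
Step 4: on WHITE (3,4): turn R to N, flip to black, move to (2,4). |black|=8
Step 5: on BLACK (2,4): turn L to W, flip to white, move to (2,3). |black|=7
Step 6: on WHITE (2,3): turn R to N, flip to black, move to (1,3). |black|=8
Step 7: on WHITE (1,3): turn R to E, flip to black, move to (1,4). |black|=9
Step 8: on WHITE (1,4): turn R to S, flip to black, move to (2,4). |black|=10
Step 9: on WHITE (2,4): turn R to W, flip to black, move to (2,3). |black|=11
Step 10: on BLACK (2,3): turn L to S, flip to white, move to (3,3). |black|=10
Step 11: on WHITE (3,3): turn R to W, flip to black, move to (3,2). |black|=11
Step 12: on WHITE (3,2): turn R to N, flip to black, move to (2,2). |black|=12
Step 13: on WHITE (2,2): turn R to E, flip to black, move to (2,3). |black|=13
Step 14: on WHITE (2,3): turn R to S, flip to black, move to (3,3). |black|=14
Step 15: on BLACK (3,3): turn L to E, flip to white, move to (3,4). |black|=13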